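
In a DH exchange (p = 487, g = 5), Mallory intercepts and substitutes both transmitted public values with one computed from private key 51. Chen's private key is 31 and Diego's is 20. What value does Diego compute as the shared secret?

Diego receives Mallory's public value M = 5^51 mod 487 instead of the honest one.
5^1 ≡ 5 (mod 487)
5^2 = (5^1)^2 ≡ 5^2 = 25 ≡ 25 (mod 487)
5^4 = (5^2)^2 ≡ 25^2 = 625 ≡ 138 (mod 487)
5^8 = (5^4)^2 ≡ 138^2 = 19044 ≡ 51 (mod 487)
5^16 = (5^8)^2 ≡ 51^2 = 2601 ≡ 166 (mod 487)
5^32 = (5^16)^2 ≡ 166^2 = 27556 ≡ 284 (mod 487)
5^51 = 5^32 · 5^16 · 5^2 · 5^1 ≡ 284 · 166 · 25 · 5 ≡ 300 (mod 487).
So M = 300. Diego computes K = M^20 mod 487.
300^1 ≡ 300 (mod 487)
300^2 = (300^1)^2 ≡ 300^2 = 90000 ≡ 392 (mod 487)
300^4 = (300^2)^2 ≡ 392^2 = 153664 ≡ 259 (mod 487)
300^8 = (300^4)^2 ≡ 259^2 = 67081 ≡ 362 (mod 487)
300^16 = (300^8)^2 ≡ 362^2 = 131044 ≡ 41 (mod 487)
300^20 = 300^16 · 300^4 ≡ 41 · 259 ≡ 392 (mod 487).

392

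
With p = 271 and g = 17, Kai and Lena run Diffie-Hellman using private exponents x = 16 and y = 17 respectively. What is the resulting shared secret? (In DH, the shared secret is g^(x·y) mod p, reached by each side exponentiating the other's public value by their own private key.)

18

Kai sends A = g^x mod p = 17^16 mod 271.
17^1 ≡ 17 (mod 271)
17^2 = (17^1)^2 ≡ 17^2 = 289 ≡ 18 (mod 271)
17^4 = (17^2)^2 ≡ 18^2 = 324 ≡ 53 (mod 271)
17^8 = (17^4)^2 ≡ 53^2 = 2809 ≡ 99 (mod 271)
17^16 = (17^8)^2 ≡ 99^2 = 9801 ≡ 45 (mod 271)
So A = 45. Lena then computes K = A^y mod p = 45^17 mod 271.
45^1 ≡ 45 (mod 271)
45^2 = (45^1)^2 ≡ 45^2 = 2025 ≡ 128 (mod 271)
45^4 = (45^2)^2 ≡ 128^2 = 16384 ≡ 124 (mod 271)
45^8 = (45^4)^2 ≡ 124^2 = 15376 ≡ 200 (mod 271)
45^16 = (45^8)^2 ≡ 200^2 = 40000 ≡ 163 (mod 271)
45^17 = 45^16 · 45^1 ≡ 163 · 45 ≡ 18 (mod 271).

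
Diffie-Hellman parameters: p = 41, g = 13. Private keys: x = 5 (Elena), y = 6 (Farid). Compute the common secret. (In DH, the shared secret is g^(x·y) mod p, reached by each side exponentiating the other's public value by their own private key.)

32

Farid sends B = g^y mod p = 13^6 mod 41.
13^1 ≡ 13 (mod 41)
13^2 = (13^1)^2 ≡ 13^2 = 169 ≡ 5 (mod 41)
13^4 = (13^2)^2 ≡ 5^2 = 25 ≡ 25 (mod 41)
13^6 = 13^4 · 13^2 ≡ 25 · 5 ≡ 2 (mod 41).
So B = 2. Elena then computes K = B^x mod p = 2^5 mod 41.
2^1 ≡ 2 (mod 41)
2^2 = (2^1)^2 ≡ 2^2 = 4 ≡ 4 (mod 41)
2^4 = (2^2)^2 ≡ 4^2 = 16 ≡ 16 (mod 41)
2^5 = 2^4 · 2^1 ≡ 16 · 2 ≡ 32 (mod 41).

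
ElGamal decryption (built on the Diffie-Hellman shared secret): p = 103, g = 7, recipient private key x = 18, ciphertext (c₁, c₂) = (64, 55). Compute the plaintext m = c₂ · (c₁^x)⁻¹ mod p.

Shared mask s = c₁^x mod p = 64^18 mod 103.
64^1 ≡ 64 (mod 103)
64^2 = (64^1)^2 ≡ 64^2 = 4096 ≡ 79 (mod 103)
64^4 = (64^2)^2 ≡ 79^2 = 6241 ≡ 61 (mod 103)
64^8 = (64^4)^2 ≡ 61^2 = 3721 ≡ 13 (mod 103)
64^16 = (64^8)^2 ≡ 13^2 = 169 ≡ 66 (mod 103)
64^18 = 64^16 · 64^2 ≡ 66 · 79 ≡ 64 (mod 103).
So s = 64; s⁻¹ ≡ 66 (mod 103).
m = c₂ · s⁻¹ mod 103 = 55 · 66 mod 103 = 25.

25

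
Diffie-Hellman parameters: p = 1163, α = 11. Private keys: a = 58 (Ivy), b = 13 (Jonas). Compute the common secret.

689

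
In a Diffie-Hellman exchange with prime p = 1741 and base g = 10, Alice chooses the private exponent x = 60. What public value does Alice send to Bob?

1721

Public value = 10^{60} \pmod{1741}.
10^1 ≡ 10 (mod 1741)
10^2 = (10^1)^2 ≡ 10^2 = 100 ≡ 100 (mod 1741)
10^4 = (10^2)^2 ≡ 100^2 = 10000 ≡ 1295 (mod 1741)
10^8 = (10^4)^2 ≡ 1295^2 = 1677025 ≡ 442 (mod 1741)
10^16 = (10^8)^2 ≡ 442^2 = 195364 ≡ 372 (mod 1741)
10^32 = (10^16)^2 ≡ 372^2 = 138384 ≡ 845 (mod 1741)
10^60 = 10^32 · 10^16 · 10^8 · 10^4 ≡ 845 · 372 · 442 · 1295 ≡ 1721 (mod 1741).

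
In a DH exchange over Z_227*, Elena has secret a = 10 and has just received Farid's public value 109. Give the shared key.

64

Shared key K = 109^10 mod 227.
109^1 ≡ 109 (mod 227)
109^2 = (109^1)^2 ≡ 109^2 = 11881 ≡ 77 (mod 227)
109^4 = (109^2)^2 ≡ 77^2 = 5929 ≡ 27 (mod 227)
109^8 = (109^4)^2 ≡ 27^2 = 729 ≡ 48 (mod 227)
109^10 = 109^8 · 109^2 ≡ 48 · 77 ≡ 64 (mod 227).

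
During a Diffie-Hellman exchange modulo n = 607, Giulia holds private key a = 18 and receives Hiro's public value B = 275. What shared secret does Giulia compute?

Shared key K = 275^18 mod 607.
275^1 ≡ 275 (mod 607)
275^2 = (275^1)^2 ≡ 275^2 = 75625 ≡ 357 (mod 607)
275^4 = (275^2)^2 ≡ 357^2 = 127449 ≡ 586 (mod 607)
275^8 = (275^4)^2 ≡ 586^2 = 343396 ≡ 441 (mod 607)
275^16 = (275^8)^2 ≡ 441^2 = 194481 ≡ 241 (mod 607)
275^18 = 275^16 · 275^2 ≡ 241 · 357 ≡ 450 (mod 607).

450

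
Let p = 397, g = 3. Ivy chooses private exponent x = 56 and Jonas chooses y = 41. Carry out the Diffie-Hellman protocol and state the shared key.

Jonas sends B = g^y mod p = 3^41 mod 397.
3^1 ≡ 3 (mod 397)
3^2 = (3^1)^2 ≡ 3^2 = 9 ≡ 9 (mod 397)
3^4 = (3^2)^2 ≡ 9^2 = 81 ≡ 81 (mod 397)
3^8 = (3^4)^2 ≡ 81^2 = 6561 ≡ 209 (mod 397)
3^16 = (3^8)^2 ≡ 209^2 = 43681 ≡ 11 (mod 397)
3^32 = (3^16)^2 ≡ 11^2 = 121 ≡ 121 (mod 397)
3^41 = 3^32 · 3^8 · 3^1 ≡ 121 · 209 · 3 ≡ 40 (mod 397).
So B = 40. Ivy then computes K = B^x mod p = 40^56 mod 397.
40^1 ≡ 40 (mod 397)
40^2 = (40^1)^2 ≡ 40^2 = 1600 ≡ 12 (mod 397)
40^4 = (40^2)^2 ≡ 12^2 = 144 ≡ 144 (mod 397)
40^8 = (40^4)^2 ≡ 144^2 = 20736 ≡ 92 (mod 397)
40^16 = (40^8)^2 ≡ 92^2 = 8464 ≡ 127 (mod 397)
40^32 = (40^16)^2 ≡ 127^2 = 16129 ≡ 249 (mod 397)
40^56 = 40^32 · 40^16 · 40^8 ≡ 249 · 127 · 92 ≡ 100 (mod 397).

100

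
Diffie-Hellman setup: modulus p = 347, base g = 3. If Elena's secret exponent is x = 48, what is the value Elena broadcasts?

Public value = 3^48 mod 347.
3^1 ≡ 3 (mod 347)
3^2 = (3^1)^2 ≡ 3^2 = 9 ≡ 9 (mod 347)
3^4 = (3^2)^2 ≡ 9^2 = 81 ≡ 81 (mod 347)
3^8 = (3^4)^2 ≡ 81^2 = 6561 ≡ 315 (mod 347)
3^16 = (3^8)^2 ≡ 315^2 = 99225 ≡ 330 (mod 347)
3^32 = (3^16)^2 ≡ 330^2 = 108900 ≡ 289 (mod 347)
3^48 = 3^32 · 3^16 ≡ 289 · 330 ≡ 292 (mod 347).

292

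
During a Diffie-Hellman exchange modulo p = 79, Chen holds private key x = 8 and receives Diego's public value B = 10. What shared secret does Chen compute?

Shared key K = 10^8 mod 79.
10^1 ≡ 10 (mod 79)
10^2 = (10^1)^2 ≡ 10^2 = 100 ≡ 21 (mod 79)
10^4 = (10^2)^2 ≡ 21^2 = 441 ≡ 46 (mod 79)
10^8 = (10^4)^2 ≡ 46^2 = 2116 ≡ 62 (mod 79)

62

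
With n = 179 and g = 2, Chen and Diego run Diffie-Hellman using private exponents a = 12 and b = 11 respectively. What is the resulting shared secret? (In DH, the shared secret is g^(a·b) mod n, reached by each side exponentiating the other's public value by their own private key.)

70

Chen sends A = g^a mod n = 2^12 mod 179.
2^1 ≡ 2 (mod 179)
2^2 = (2^1)^2 ≡ 2^2 = 4 ≡ 4 (mod 179)
2^4 = (2^2)^2 ≡ 4^2 = 16 ≡ 16 (mod 179)
2^8 = (2^4)^2 ≡ 16^2 = 256 ≡ 77 (mod 179)
2^12 = 2^8 · 2^4 ≡ 77 · 16 ≡ 158 (mod 179).
So A = 158. Diego then computes K = A^b mod n = 158^11 mod 179.
158^1 ≡ 158 (mod 179)
158^2 = (158^1)^2 ≡ 158^2 = 24964 ≡ 83 (mod 179)
158^4 = (158^2)^2 ≡ 83^2 = 6889 ≡ 87 (mod 179)
158^8 = (158^4)^2 ≡ 87^2 = 7569 ≡ 51 (mod 179)
158^11 = 158^8 · 158^2 · 158^1 ≡ 51 · 83 · 158 ≡ 70 (mod 179).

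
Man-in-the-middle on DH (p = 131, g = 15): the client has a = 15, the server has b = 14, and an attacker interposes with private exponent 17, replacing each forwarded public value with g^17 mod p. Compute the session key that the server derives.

The server receives an attacker's public value M = 15^17 mod 131 instead of the honest one.
15^1 ≡ 15 (mod 131)
15^2 = (15^1)^2 ≡ 15^2 = 225 ≡ 94 (mod 131)
15^4 = (15^2)^2 ≡ 94^2 = 8836 ≡ 59 (mod 131)
15^8 = (15^4)^2 ≡ 59^2 = 3481 ≡ 75 (mod 131)
15^16 = (15^8)^2 ≡ 75^2 = 5625 ≡ 123 (mod 131)
15^17 = 15^16 · 15^1 ≡ 123 · 15 ≡ 11 (mod 131).
So M = 11. The server computes K = M^14 mod 131.
11^1 ≡ 11 (mod 131)
11^2 = (11^1)^2 ≡ 11^2 = 121 ≡ 121 (mod 131)
11^4 = (11^2)^2 ≡ 121^2 = 14641 ≡ 100 (mod 131)
11^8 = (11^4)^2 ≡ 100^2 = 10000 ≡ 44 (mod 131)
11^14 = 11^8 · 11^4 · 11^2 ≡ 44 · 100 · 121 ≡ 16 (mod 131).

16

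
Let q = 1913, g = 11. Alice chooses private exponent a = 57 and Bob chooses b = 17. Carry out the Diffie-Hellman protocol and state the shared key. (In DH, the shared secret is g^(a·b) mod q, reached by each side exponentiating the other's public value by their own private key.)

12

Alice sends A = g^a mod q = 11^57 mod 1913.
11^1 ≡ 11 (mod 1913)
11^2 = (11^1)^2 ≡ 11^2 = 121 ≡ 121 (mod 1913)
11^4 = (11^2)^2 ≡ 121^2 = 14641 ≡ 1250 (mod 1913)
11^8 = (11^4)^2 ≡ 1250^2 = 1562500 ≡ 1492 (mod 1913)
11^16 = (11^8)^2 ≡ 1492^2 = 2226064 ≡ 1245 (mod 1913)
11^32 = (11^16)^2 ≡ 1245^2 = 1550025 ≡ 495 (mod 1913)
11^57 = 11^32 · 11^16 · 11^8 · 11^1 ≡ 495 · 1245 · 1492 · 11 ≡ 741 (mod 1913).
So A = 741. Bob then computes K = A^b mod q = 741^17 mod 1913.
741^1 ≡ 741 (mod 1913)
741^2 = (741^1)^2 ≡ 741^2 = 549081 ≡ 50 (mod 1913)
741^4 = (741^2)^2 ≡ 50^2 = 2500 ≡ 587 (mod 1913)
741^8 = (741^4)^2 ≡ 587^2 = 344569 ≡ 229 (mod 1913)
741^16 = (741^8)^2 ≡ 229^2 = 52441 ≡ 790 (mod 1913)
741^17 = 741^16 · 741^1 ≡ 790 · 741 ≡ 12 (mod 1913).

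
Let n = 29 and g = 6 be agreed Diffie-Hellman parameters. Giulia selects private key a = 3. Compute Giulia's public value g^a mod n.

13

Public value = 6^3 mod 29.
6^1 ≡ 6 (mod 29)
6^2 = (6^1)^2 ≡ 6^2 = 36 ≡ 7 (mod 29)
6^3 = 6^2 · 6^1 ≡ 7 · 6 ≡ 13 (mod 29).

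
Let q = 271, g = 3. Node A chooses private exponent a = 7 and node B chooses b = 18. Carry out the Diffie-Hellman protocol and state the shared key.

187

Node A sends A = g^a mod q = 3^7 mod 271.
3^1 ≡ 3 (mod 271)
3^2 = (3^1)^2 ≡ 3^2 = 9 ≡ 9 (mod 271)
3^4 = (3^2)^2 ≡ 9^2 = 81 ≡ 81 (mod 271)
3^7 = 3^4 · 3^2 · 3^1 ≡ 81 · 9 · 3 ≡ 19 (mod 271).
So A = 19. Node B then computes K = A^b mod q = 19^18 mod 271.
19^1 ≡ 19 (mod 271)
19^2 = (19^1)^2 ≡ 19^2 = 361 ≡ 90 (mod 271)
19^4 = (19^2)^2 ≡ 90^2 = 8100 ≡ 241 (mod 271)
19^8 = (19^4)^2 ≡ 241^2 = 58081 ≡ 87 (mod 271)
19^16 = (19^8)^2 ≡ 87^2 = 7569 ≡ 252 (mod 271)
19^18 = 19^16 · 19^2 ≡ 252 · 90 ≡ 187 (mod 271).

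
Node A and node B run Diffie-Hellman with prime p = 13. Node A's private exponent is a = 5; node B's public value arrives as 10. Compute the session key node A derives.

Shared key K = 10^5 mod 13.
10^1 ≡ 10 (mod 13)
10^2 = (10^1)^2 ≡ 10^2 = 100 ≡ 9 (mod 13)
10^4 = (10^2)^2 ≡ 9^2 = 81 ≡ 3 (mod 13)
10^5 = 10^4 · 10^1 ≡ 3 · 10 ≡ 4 (mod 13).

4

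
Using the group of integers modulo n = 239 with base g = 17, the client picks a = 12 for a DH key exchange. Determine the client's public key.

9

Public value = 17^{12} \pmod{239}.
17^1 ≡ 17 (mod 239)
17^2 = (17^1)^2 ≡ 17^2 = 289 ≡ 50 (mod 239)
17^4 = (17^2)^2 ≡ 50^2 = 2500 ≡ 110 (mod 239)
17^8 = (17^4)^2 ≡ 110^2 = 12100 ≡ 150 (mod 239)
17^12 = 17^8 · 17^4 ≡ 150 · 110 ≡ 9 (mod 239).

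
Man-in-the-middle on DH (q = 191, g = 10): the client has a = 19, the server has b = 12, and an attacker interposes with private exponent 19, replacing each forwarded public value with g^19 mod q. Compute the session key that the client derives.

109

The client receives an attacker's public value M = 10^19 mod 191 instead of the honest one.
10^1 ≡ 10 (mod 191)
10^2 = (10^1)^2 ≡ 10^2 = 100 ≡ 100 (mod 191)
10^4 = (10^2)^2 ≡ 100^2 = 10000 ≡ 68 (mod 191)
10^8 = (10^4)^2 ≡ 68^2 = 4624 ≡ 40 (mod 191)
10^16 = (10^8)^2 ≡ 40^2 = 1600 ≡ 72 (mod 191)
10^19 = 10^16 · 10^2 · 10^1 ≡ 72 · 100 · 10 ≡ 184 (mod 191).
So M = 184. The client computes K = M^19 mod 191.
184^1 ≡ 184 (mod 191)
184^2 = (184^1)^2 ≡ 184^2 = 33856 ≡ 49 (mod 191)
184^4 = (184^2)^2 ≡ 49^2 = 2401 ≡ 109 (mod 191)
184^8 = (184^4)^2 ≡ 109^2 = 11881 ≡ 39 (mod 191)
184^16 = (184^8)^2 ≡ 39^2 = 1521 ≡ 184 (mod 191)
184^19 = 184^16 · 184^2 · 184^1 ≡ 184 · 49 · 184 ≡ 109 (mod 191).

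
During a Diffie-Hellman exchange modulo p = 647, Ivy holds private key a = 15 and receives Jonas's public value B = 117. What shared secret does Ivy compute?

21

Shared key K = 117^15 mod 647.
117^1 ≡ 117 (mod 647)
117^2 = (117^1)^2 ≡ 117^2 = 13689 ≡ 102 (mod 647)
117^4 = (117^2)^2 ≡ 102^2 = 10404 ≡ 52 (mod 647)
117^8 = (117^4)^2 ≡ 52^2 = 2704 ≡ 116 (mod 647)
117^15 = 117^8 · 117^4 · 117^2 · 117^1 ≡ 116 · 52 · 102 · 117 ≡ 21 (mod 647).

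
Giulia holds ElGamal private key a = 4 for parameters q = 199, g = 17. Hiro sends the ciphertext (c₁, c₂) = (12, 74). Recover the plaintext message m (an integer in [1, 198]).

171

Shared mask s = c₁^a mod q = 12^4 mod 199.
12^1 ≡ 12 (mod 199)
12^2 = (12^1)^2 ≡ 12^2 = 144 ≡ 144 (mod 199)
12^4 = (12^2)^2 ≡ 144^2 = 20736 ≡ 40 (mod 199)
So s = 40; s⁻¹ ≡ 5 (mod 199).
m = c₂ · s⁻¹ mod 199 = 74 · 5 mod 199 = 171.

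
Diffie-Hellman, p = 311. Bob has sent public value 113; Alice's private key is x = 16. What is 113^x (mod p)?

Shared key K = 113^16 mod 311.
113^1 ≡ 113 (mod 311)
113^2 = (113^1)^2 ≡ 113^2 = 12769 ≡ 18 (mod 311)
113^4 = (113^2)^2 ≡ 18^2 = 324 ≡ 13 (mod 311)
113^8 = (113^4)^2 ≡ 13^2 = 169 ≡ 169 (mod 311)
113^16 = (113^8)^2 ≡ 169^2 = 28561 ≡ 260 (mod 311)

260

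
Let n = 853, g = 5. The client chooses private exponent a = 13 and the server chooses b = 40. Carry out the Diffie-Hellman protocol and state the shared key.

The server sends B = g^b mod n = 5^40 mod 853.
5^1 ≡ 5 (mod 853)
5^2 = (5^1)^2 ≡ 5^2 = 25 ≡ 25 (mod 853)
5^4 = (5^2)^2 ≡ 25^2 = 625 ≡ 625 (mod 853)
5^8 = (5^4)^2 ≡ 625^2 = 390625 ≡ 804 (mod 853)
5^16 = (5^8)^2 ≡ 804^2 = 646416 ≡ 695 (mod 853)
5^32 = (5^16)^2 ≡ 695^2 = 483025 ≡ 227 (mod 853)
5^40 = 5^32 · 5^8 ≡ 227 · 804 ≡ 819 (mod 853).
So B = 819. The client then computes K = B^a mod n = 819^13 mod 853.
819^1 ≡ 819 (mod 853)
819^2 = (819^1)^2 ≡ 819^2 = 670761 ≡ 303 (mod 853)
819^4 = (819^2)^2 ≡ 303^2 = 91809 ≡ 538 (mod 853)
819^8 = (819^4)^2 ≡ 538^2 = 289444 ≡ 277 (mod 853)
819^13 = 819^8 · 819^4 · 819^1 ≡ 277 · 538 · 819 ≡ 789 (mod 853).

789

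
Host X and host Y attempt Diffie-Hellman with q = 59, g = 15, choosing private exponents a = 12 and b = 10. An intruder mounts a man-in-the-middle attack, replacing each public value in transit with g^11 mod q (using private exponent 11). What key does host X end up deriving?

Host X receives an intruder's public value M = 15^11 mod 59 instead of the honest one.
15^1 ≡ 15 (mod 59)
15^2 = (15^1)^2 ≡ 15^2 = 225 ≡ 48 (mod 59)
15^4 = (15^2)^2 ≡ 48^2 = 2304 ≡ 3 (mod 59)
15^8 = (15^4)^2 ≡ 3^2 = 9 ≡ 9 (mod 59)
15^11 = 15^8 · 15^2 · 15^1 ≡ 9 · 48 · 15 ≡ 49 (mod 59).
So M = 49. Host X computes K = M^12 mod 59.
49^1 ≡ 49 (mod 59)
49^2 = (49^1)^2 ≡ 49^2 = 2401 ≡ 41 (mod 59)
49^4 = (49^2)^2 ≡ 41^2 = 1681 ≡ 29 (mod 59)
49^8 = (49^4)^2 ≡ 29^2 = 841 ≡ 15 (mod 59)
49^12 = 49^8 · 49^4 ≡ 15 · 29 ≡ 22 (mod 59).

22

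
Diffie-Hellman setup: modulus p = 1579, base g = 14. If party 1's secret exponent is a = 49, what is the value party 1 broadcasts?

1292

Public value = 14^49 (mod 1579).
14^1 ≡ 14 (mod 1579)
14^2 = (14^1)^2 ≡ 14^2 = 196 ≡ 196 (mod 1579)
14^4 = (14^2)^2 ≡ 196^2 = 38416 ≡ 520 (mod 1579)
14^8 = (14^4)^2 ≡ 520^2 = 270400 ≡ 391 (mod 1579)
14^16 = (14^8)^2 ≡ 391^2 = 152881 ≡ 1297 (mod 1579)
14^32 = (14^16)^2 ≡ 1297^2 = 1682209 ≡ 574 (mod 1579)
14^49 = 14^32 · 14^16 · 14^1 ≡ 574 · 1297 · 14 ≡ 1292 (mod 1579).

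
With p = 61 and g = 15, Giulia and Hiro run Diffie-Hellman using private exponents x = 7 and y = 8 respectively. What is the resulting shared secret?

Giulia sends A = g^x mod p = 15^7 mod 61.
15^1 ≡ 15 (mod 61)
15^2 = (15^1)^2 ≡ 15^2 = 225 ≡ 42 (mod 61)
15^4 = (15^2)^2 ≡ 42^2 = 1764 ≡ 56 (mod 61)
15^7 = 15^4 · 15^2 · 15^1 ≡ 56 · 42 · 15 ≡ 22 (mod 61).
So A = 22. Hiro then computes K = A^y mod p = 22^8 mod 61.
22^1 ≡ 22 (mod 61)
22^2 = (22^1)^2 ≡ 22^2 = 484 ≡ 57 (mod 61)
22^4 = (22^2)^2 ≡ 57^2 = 3249 ≡ 16 (mod 61)
22^8 = (22^4)^2 ≡ 16^2 = 256 ≡ 12 (mod 61)

12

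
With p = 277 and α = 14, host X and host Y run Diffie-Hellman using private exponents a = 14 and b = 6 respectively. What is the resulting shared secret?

Host X sends A = α^a mod p = 14^14 mod 277.
14^1 ≡ 14 (mod 277)
14^2 = (14^1)^2 ≡ 14^2 = 196 ≡ 196 (mod 277)
14^4 = (14^2)^2 ≡ 196^2 = 38416 ≡ 190 (mod 277)
14^8 = (14^4)^2 ≡ 190^2 = 36100 ≡ 90 (mod 277)
14^14 = 14^8 · 14^4 · 14^2 ≡ 90 · 190 · 196 ≡ 177 (mod 277).
So A = 177. Host Y then computes K = A^b mod p = 177^6 mod 277.
177^1 ≡ 177 (mod 277)
177^2 = (177^1)^2 ≡ 177^2 = 31329 ≡ 28 (mod 277)
177^4 = (177^2)^2 ≡ 28^2 = 784 ≡ 230 (mod 277)
177^6 = 177^4 · 177^2 ≡ 230 · 28 ≡ 69 (mod 277).

69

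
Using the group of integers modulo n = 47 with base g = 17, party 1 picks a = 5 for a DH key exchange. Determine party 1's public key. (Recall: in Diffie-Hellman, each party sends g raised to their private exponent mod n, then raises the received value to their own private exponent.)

Public value = 17^5 (mod 47).
17^1 ≡ 17 (mod 47)
17^2 = (17^1)^2 ≡ 17^2 = 289 ≡ 7 (mod 47)
17^4 = (17^2)^2 ≡ 7^2 = 49 ≡ 2 (mod 47)
17^5 = 17^4 · 17^1 ≡ 2 · 17 ≡ 34 (mod 47).

34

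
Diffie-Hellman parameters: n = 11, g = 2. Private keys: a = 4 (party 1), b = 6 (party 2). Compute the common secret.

5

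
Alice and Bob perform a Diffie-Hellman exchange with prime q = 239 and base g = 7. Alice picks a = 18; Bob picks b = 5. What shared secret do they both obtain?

Bob sends B = g^b mod q = 7^5 mod 239.
7^1 ≡ 7 (mod 239)
7^2 = (7^1)^2 ≡ 7^2 = 49 ≡ 49 (mod 239)
7^4 = (7^2)^2 ≡ 49^2 = 2401 ≡ 11 (mod 239)
7^5 = 7^4 · 7^1 ≡ 11 · 7 ≡ 77 (mod 239).
So B = 77. Alice then computes K = B^a mod q = 77^18 mod 239.
77^1 ≡ 77 (mod 239)
77^2 = (77^1)^2 ≡ 77^2 = 5929 ≡ 193 (mod 239)
77^4 = (77^2)^2 ≡ 193^2 = 37249 ≡ 204 (mod 239)
77^8 = (77^4)^2 ≡ 204^2 = 41616 ≡ 30 (mod 239)
77^16 = (77^8)^2 ≡ 30^2 = 900 ≡ 183 (mod 239)
77^18 = 77^16 · 77^2 ≡ 183 · 193 ≡ 186 (mod 239).

186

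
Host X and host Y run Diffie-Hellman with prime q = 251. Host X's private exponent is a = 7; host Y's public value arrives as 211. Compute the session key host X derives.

4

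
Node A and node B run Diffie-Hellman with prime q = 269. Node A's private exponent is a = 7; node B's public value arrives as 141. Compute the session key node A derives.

Shared key K = 141^7 mod 269.
141^1 ≡ 141 (mod 269)
141^2 = (141^1)^2 ≡ 141^2 = 19881 ≡ 244 (mod 269)
141^4 = (141^2)^2 ≡ 244^2 = 59536 ≡ 87 (mod 269)
141^7 = 141^4 · 141^2 · 141^1 ≡ 87 · 244 · 141 ≡ 254 (mod 269).

254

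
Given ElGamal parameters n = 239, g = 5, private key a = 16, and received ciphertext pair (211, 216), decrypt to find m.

Shared mask s = c₁^a mod n = 211^16 mod 239.
211^1 ≡ 211 (mod 239)
211^2 = (211^1)^2 ≡ 211^2 = 44521 ≡ 67 (mod 239)
211^4 = (211^2)^2 ≡ 67^2 = 4489 ≡ 187 (mod 239)
211^8 = (211^4)^2 ≡ 187^2 = 34969 ≡ 75 (mod 239)
211^16 = (211^8)^2 ≡ 75^2 = 5625 ≡ 128 (mod 239)
So s = 128; s⁻¹ ≡ 211 (mod 239).
m = c₂ · s⁻¹ mod 239 = 216 · 211 mod 239 = 166.

166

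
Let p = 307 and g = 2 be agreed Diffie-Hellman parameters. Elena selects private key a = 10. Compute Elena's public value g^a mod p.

103

Public value = 2^10 mod 307.
2^1 ≡ 2 (mod 307)
2^2 = (2^1)^2 ≡ 2^2 = 4 ≡ 4 (mod 307)
2^4 = (2^2)^2 ≡ 4^2 = 16 ≡ 16 (mod 307)
2^8 = (2^4)^2 ≡ 16^2 = 256 ≡ 256 (mod 307)
2^10 = 2^8 · 2^2 ≡ 256 · 4 ≡ 103 (mod 307).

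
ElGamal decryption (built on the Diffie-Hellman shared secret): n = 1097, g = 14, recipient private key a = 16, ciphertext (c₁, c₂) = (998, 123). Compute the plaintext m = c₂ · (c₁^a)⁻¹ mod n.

971

Shared mask s = c₁^a mod n = 998^16 mod 1097.
998^1 ≡ 998 (mod 1097)
998^2 = (998^1)^2 ≡ 998^2 = 996004 ≡ 1025 (mod 1097)
998^4 = (998^2)^2 ≡ 1025^2 = 1050625 ≡ 796 (mod 1097)
998^8 = (998^4)^2 ≡ 796^2 = 633616 ≡ 647 (mod 1097)
998^16 = (998^8)^2 ≡ 647^2 = 418609 ≡ 652 (mod 1097)
So s = 652; s⁻¹ ≡ 106 (mod 1097).
m = c₂ · s⁻¹ mod 1097 = 123 · 106 mod 1097 = 971.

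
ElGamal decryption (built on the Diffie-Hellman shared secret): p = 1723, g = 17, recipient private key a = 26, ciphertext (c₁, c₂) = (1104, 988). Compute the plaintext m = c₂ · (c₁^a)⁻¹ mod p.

Shared mask s = c₁^a mod p = 1104^26 mod 1723.
1104^1 ≡ 1104 (mod 1723)
1104^2 = (1104^1)^2 ≡ 1104^2 = 1218816 ≡ 655 (mod 1723)
1104^4 = (1104^2)^2 ≡ 655^2 = 429025 ≡ 1721 (mod 1723)
1104^8 = (1104^4)^2 ≡ 1721^2 = 2961841 ≡ 4 (mod 1723)
1104^16 = (1104^8)^2 ≡ 4^2 = 16 ≡ 16 (mod 1723)
1104^26 = 1104^16 · 1104^8 · 1104^2 ≡ 16 · 4 · 655 ≡ 568 (mod 1723).
So s = 568; s⁻¹ ≡ 816 (mod 1723).
m = c₂ · s⁻¹ mod 1723 = 988 · 816 mod 1723 = 1567.

1567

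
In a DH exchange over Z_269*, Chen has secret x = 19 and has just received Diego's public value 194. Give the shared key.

242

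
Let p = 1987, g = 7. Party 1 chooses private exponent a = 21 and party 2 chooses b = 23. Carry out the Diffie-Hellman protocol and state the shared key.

486

Party 1 sends A = g^a mod p = 7^21 mod 1987.
7^1 ≡ 7 (mod 1987)
7^2 = (7^1)^2 ≡ 7^2 = 49 ≡ 49 (mod 1987)
7^4 = (7^2)^2 ≡ 49^2 = 2401 ≡ 414 (mod 1987)
7^8 = (7^4)^2 ≡ 414^2 = 171396 ≡ 514 (mod 1987)
7^16 = (7^8)^2 ≡ 514^2 = 264196 ≡ 1912 (mod 1987)
7^21 = 7^16 · 7^4 · 7^1 ≡ 1912 · 414 · 7 ≡ 1220 (mod 1987).
So A = 1220. Party 2 then computes K = A^b mod p = 1220^23 mod 1987.
1220^1 ≡ 1220 (mod 1987)
1220^2 = (1220^1)^2 ≡ 1220^2 = 1488400 ≡ 137 (mod 1987)
1220^4 = (1220^2)^2 ≡ 137^2 = 18769 ≡ 886 (mod 1987)
1220^8 = (1220^4)^2 ≡ 886^2 = 784996 ≡ 131 (mod 1987)
1220^16 = (1220^8)^2 ≡ 131^2 = 17161 ≡ 1265 (mod 1987)
1220^23 = 1220^16 · 1220^4 · 1220^2 · 1220^1 ≡ 1265 · 886 · 137 · 1220 ≡ 486 (mod 1987).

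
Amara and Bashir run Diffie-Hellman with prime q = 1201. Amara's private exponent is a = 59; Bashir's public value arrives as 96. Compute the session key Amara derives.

489

Shared key K = 96^59 mod 1201.
96^1 ≡ 96 (mod 1201)
96^2 = (96^1)^2 ≡ 96^2 = 9216 ≡ 809 (mod 1201)
96^4 = (96^2)^2 ≡ 809^2 = 654481 ≡ 1137 (mod 1201)
96^8 = (96^4)^2 ≡ 1137^2 = 1292769 ≡ 493 (mod 1201)
96^16 = (96^8)^2 ≡ 493^2 = 243049 ≡ 447 (mod 1201)
96^32 = (96^16)^2 ≡ 447^2 = 199809 ≡ 443 (mod 1201)
96^59 = 96^32 · 96^16 · 96^8 · 96^2 · 96^1 ≡ 443 · 447 · 493 · 809 · 96 ≡ 489 (mod 1201).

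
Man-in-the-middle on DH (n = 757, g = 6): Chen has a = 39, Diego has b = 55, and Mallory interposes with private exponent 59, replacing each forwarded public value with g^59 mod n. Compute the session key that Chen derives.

Chen receives Mallory's public value M = 6^59 mod 757 instead of the honest one.
6^1 ≡ 6 (mod 757)
6^2 = (6^1)^2 ≡ 6^2 = 36 ≡ 36 (mod 757)
6^4 = (6^2)^2 ≡ 36^2 = 1296 ≡ 539 (mod 757)
6^8 = (6^4)^2 ≡ 539^2 = 290521 ≡ 590 (mod 757)
6^16 = (6^8)^2 ≡ 590^2 = 348100 ≡ 637 (mod 757)
6^32 = (6^16)^2 ≡ 637^2 = 405769 ≡ 17 (mod 757)
6^59 = 6^32 · 6^16 · 6^8 · 6^2 · 6^1 ≡ 17 · 637 · 590 · 36 · 6 ≡ 424 (mod 757).
So M = 424. Chen computes K = M^39 mod 757.
424^1 ≡ 424 (mod 757)
424^2 = (424^1)^2 ≡ 424^2 = 179776 ≡ 367 (mod 757)
424^4 = (424^2)^2 ≡ 367^2 = 134689 ≡ 700 (mod 757)
424^8 = (424^4)^2 ≡ 700^2 = 490000 ≡ 221 (mod 757)
424^16 = (424^8)^2 ≡ 221^2 = 48841 ≡ 393 (mod 757)
424^32 = (424^16)^2 ≡ 393^2 = 154449 ≡ 21 (mod 757)
424^39 = 424^32 · 424^4 · 424^2 · 424^1 ≡ 21 · 700 · 367 · 424 ≡ 102 (mod 757).

102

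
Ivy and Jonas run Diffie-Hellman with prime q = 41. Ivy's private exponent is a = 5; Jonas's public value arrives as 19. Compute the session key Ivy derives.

Shared key K = 19^5 mod 41.
19^1 ≡ 19 (mod 41)
19^2 = (19^1)^2 ≡ 19^2 = 361 ≡ 33 (mod 41)
19^4 = (19^2)^2 ≡ 33^2 = 1089 ≡ 23 (mod 41)
19^5 = 19^4 · 19^1 ≡ 23 · 19 ≡ 27 (mod 41).

27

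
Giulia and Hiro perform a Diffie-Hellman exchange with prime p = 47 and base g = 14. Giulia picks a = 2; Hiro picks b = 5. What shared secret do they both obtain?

9

Hiro sends B = g^b mod p = 14^5 mod 47.
14^1 ≡ 14 (mod 47)
14^2 = (14^1)^2 ≡ 14^2 = 196 ≡ 8 (mod 47)
14^4 = (14^2)^2 ≡ 8^2 = 64 ≡ 17 (mod 47)
14^5 = 14^4 · 14^1 ≡ 17 · 14 ≡ 3 (mod 47).
So B = 3. Giulia then computes K = B^a mod p = 3^2 mod 47.
3^1 ≡ 3 (mod 47)
3^2 = (3^1)^2 ≡ 3^2 = 9 ≡ 9 (mod 47)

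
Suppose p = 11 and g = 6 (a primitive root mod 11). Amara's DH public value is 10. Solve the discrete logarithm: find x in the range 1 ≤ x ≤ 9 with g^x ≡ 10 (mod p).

Try successive powers of 6 modulo 11:
6^1 ≡ 6
6^2 ≡ 3
6^3 ≡ 7
6^4 ≡ 9
6^5 ≡ 10
Found: x = 5.

5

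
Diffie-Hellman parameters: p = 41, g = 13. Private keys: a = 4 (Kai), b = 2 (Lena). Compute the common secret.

Kai sends A = g^a mod p = 13^4 mod 41.
13^1 ≡ 13 (mod 41)
13^2 = (13^1)^2 ≡ 13^2 = 169 ≡ 5 (mod 41)
13^4 = (13^2)^2 ≡ 5^2 = 25 ≡ 25 (mod 41)
So A = 25. Lena then computes K = A^b mod p = 25^2 mod 41.
25^1 ≡ 25 (mod 41)
25^2 = (25^1)^2 ≡ 25^2 = 625 ≡ 10 (mod 41)

10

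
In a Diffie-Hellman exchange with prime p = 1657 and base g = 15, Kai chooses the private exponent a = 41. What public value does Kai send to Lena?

403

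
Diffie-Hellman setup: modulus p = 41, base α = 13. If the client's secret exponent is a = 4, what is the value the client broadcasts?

Public value = 13^4 mod 41.
13^1 ≡ 13 (mod 41)
13^2 = (13^1)^2 ≡ 13^2 = 169 ≡ 5 (mod 41)
13^4 = (13^2)^2 ≡ 5^2 = 25 ≡ 25 (mod 41)

25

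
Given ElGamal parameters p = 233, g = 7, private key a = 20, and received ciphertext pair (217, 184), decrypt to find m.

19

Shared mask s = c₁^a mod p = 217^20 mod 233.
217^1 ≡ 217 (mod 233)
217^2 = (217^1)^2 ≡ 217^2 = 47089 ≡ 23 (mod 233)
217^4 = (217^2)^2 ≡ 23^2 = 529 ≡ 63 (mod 233)
217^8 = (217^4)^2 ≡ 63^2 = 3969 ≡ 8 (mod 233)
217^16 = (217^8)^2 ≡ 8^2 = 64 ≡ 64 (mod 233)
217^20 = 217^16 · 217^4 ≡ 64 · 63 ≡ 71 (mod 233).
So s = 71; s⁻¹ ≡ 128 (mod 233).
m = c₂ · s⁻¹ mod 233 = 184 · 128 mod 233 = 19.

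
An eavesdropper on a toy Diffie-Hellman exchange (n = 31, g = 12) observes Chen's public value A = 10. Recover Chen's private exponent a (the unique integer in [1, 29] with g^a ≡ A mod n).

Try successive powers of 12 modulo 31:
12^1 ≡ 12
12^2 ≡ 20
12^3 ≡ 23
12^4 ≡ 28
12^5 ≡ 26
12^6 ≡ 2
12^7 ≡ 24
12^8 ≡ 9
12^9 ≡ 15
12^10 ≡ 25
12^11 ≡ 21
12^12 ≡ 4
12^13 ≡ 17
12^14 ≡ 18
12^15 ≡ 30
12^16 ≡ 19
12^17 ≡ 11
12^18 ≡ 8
12^19 ≡ 3
12^20 ≡ 5
12^21 ≡ 29
12^22 ≡ 7
12^23 ≡ 22
12^24 ≡ 16
12^25 ≡ 6
12^26 ≡ 10
Found: a = 26.

26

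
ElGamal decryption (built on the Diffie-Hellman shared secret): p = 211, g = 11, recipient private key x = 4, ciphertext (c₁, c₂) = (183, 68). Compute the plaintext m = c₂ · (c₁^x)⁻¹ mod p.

200

Shared mask s = c₁^x mod p = 183^4 mod 211.
183^1 ≡ 183 (mod 211)
183^2 = (183^1)^2 ≡ 183^2 = 33489 ≡ 151 (mod 211)
183^4 = (183^2)^2 ≡ 151^2 = 22801 ≡ 13 (mod 211)
So s = 13; s⁻¹ ≡ 65 (mod 211).
m = c₂ · s⁻¹ mod 211 = 68 · 65 mod 211 = 200.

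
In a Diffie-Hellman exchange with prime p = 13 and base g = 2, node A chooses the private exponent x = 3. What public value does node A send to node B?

Public value = 2^{3} \pmod{13}.
2^1 ≡ 2 (mod 13)
2^2 = (2^1)^2 ≡ 2^2 = 4 ≡ 4 (mod 13)
2^3 = 2^2 · 2^1 ≡ 4 · 2 ≡ 8 (mod 13).

8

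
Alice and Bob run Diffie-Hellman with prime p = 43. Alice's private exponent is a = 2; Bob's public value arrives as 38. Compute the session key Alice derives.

25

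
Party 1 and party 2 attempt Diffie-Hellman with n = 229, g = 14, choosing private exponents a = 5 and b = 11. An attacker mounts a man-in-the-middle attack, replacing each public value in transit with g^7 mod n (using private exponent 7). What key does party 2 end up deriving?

171

Party 2 receives an attacker's public value M = 14^7 mod 229 instead of the honest one.
14^1 ≡ 14 (mod 229)
14^2 = (14^1)^2 ≡ 14^2 = 196 ≡ 196 (mod 229)
14^4 = (14^2)^2 ≡ 196^2 = 38416 ≡ 173 (mod 229)
14^7 = 14^4 · 14^2 · 14^1 ≡ 173 · 196 · 14 ≡ 224 (mod 229).
So M = 224. Party 2 computes K = M^11 mod 229.
224^1 ≡ 224 (mod 229)
224^2 = (224^1)^2 ≡ 224^2 = 50176 ≡ 25 (mod 229)
224^4 = (224^2)^2 ≡ 25^2 = 625 ≡ 167 (mod 229)
224^8 = (224^4)^2 ≡ 167^2 = 27889 ≡ 180 (mod 229)
224^11 = 224^8 · 224^2 · 224^1 ≡ 180 · 25 · 224 ≡ 171 (mod 229).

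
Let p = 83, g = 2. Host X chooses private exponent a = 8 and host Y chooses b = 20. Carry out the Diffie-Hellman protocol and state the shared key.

26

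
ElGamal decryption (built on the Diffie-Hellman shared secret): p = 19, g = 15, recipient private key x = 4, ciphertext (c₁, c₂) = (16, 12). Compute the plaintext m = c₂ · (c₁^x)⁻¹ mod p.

10

Shared mask s = c₁^x mod p = 16^4 mod 19.
16^1 ≡ 16 (mod 19)
16^2 = (16^1)^2 ≡ 16^2 = 256 ≡ 9 (mod 19)
16^4 = (16^2)^2 ≡ 9^2 = 81 ≡ 5 (mod 19)
So s = 5; s⁻¹ ≡ 4 (mod 19).
m = c₂ · s⁻¹ mod 19 = 12 · 4 mod 19 = 10.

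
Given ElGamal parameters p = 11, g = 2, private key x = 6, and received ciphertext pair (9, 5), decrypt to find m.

3

Shared mask s = c₁^x mod p = 9^6 mod 11.
9^1 ≡ 9 (mod 11)
9^2 = (9^1)^2 ≡ 9^2 = 81 ≡ 4 (mod 11)
9^4 = (9^2)^2 ≡ 4^2 = 16 ≡ 5 (mod 11)
9^6 = 9^4 · 9^2 ≡ 5 · 4 ≡ 9 (mod 11).
So s = 9; s⁻¹ ≡ 5 (mod 11).
m = c₂ · s⁻¹ mod 11 = 5 · 5 mod 11 = 3.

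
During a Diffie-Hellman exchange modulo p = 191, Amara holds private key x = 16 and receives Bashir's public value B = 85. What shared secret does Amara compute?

Shared key K = 85^16 mod 191.
85^1 ≡ 85 (mod 191)
85^2 = (85^1)^2 ≡ 85^2 = 7225 ≡ 158 (mod 191)
85^4 = (85^2)^2 ≡ 158^2 = 24964 ≡ 134 (mod 191)
85^8 = (85^4)^2 ≡ 134^2 = 17956 ≡ 2 (mod 191)
85^16 = (85^8)^2 ≡ 2^2 = 4 ≡ 4 (mod 191)

4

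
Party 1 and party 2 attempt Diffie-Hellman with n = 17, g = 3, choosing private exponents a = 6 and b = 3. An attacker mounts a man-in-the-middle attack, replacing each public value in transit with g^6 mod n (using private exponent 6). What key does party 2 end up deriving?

Party 2 receives an attacker's public value M = 3^6 mod 17 instead of the honest one.
3^1 ≡ 3 (mod 17)
3^2 = (3^1)^2 ≡ 3^2 = 9 ≡ 9 (mod 17)
3^4 = (3^2)^2 ≡ 9^2 = 81 ≡ 13 (mod 17)
3^6 = 3^4 · 3^2 ≡ 13 · 9 ≡ 15 (mod 17).
So M = 15. Party 2 computes K = M^3 mod 17.
15^1 ≡ 15 (mod 17)
15^2 = (15^1)^2 ≡ 15^2 = 225 ≡ 4 (mod 17)
15^3 = 15^2 · 15^1 ≡ 4 · 15 ≡ 9 (mod 17).

9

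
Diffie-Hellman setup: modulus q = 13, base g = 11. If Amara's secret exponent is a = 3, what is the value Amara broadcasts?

Public value = 11^3 (mod 13).
11^1 ≡ 11 (mod 13)
11^2 = (11^1)^2 ≡ 11^2 = 121 ≡ 4 (mod 13)
11^3 = 11^2 · 11^1 ≡ 4 · 11 ≡ 5 (mod 13).

5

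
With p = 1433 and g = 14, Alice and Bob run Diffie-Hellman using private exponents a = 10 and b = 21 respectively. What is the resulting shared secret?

Bob sends B = g^b mod p = 14^21 mod 1433.
14^1 ≡ 14 (mod 1433)
14^2 = (14^1)^2 ≡ 14^2 = 196 ≡ 196 (mod 1433)
14^4 = (14^2)^2 ≡ 196^2 = 38416 ≡ 1158 (mod 1433)
14^8 = (14^4)^2 ≡ 1158^2 = 1340964 ≡ 1109 (mod 1433)
14^16 = (14^8)^2 ≡ 1109^2 = 1229881 ≡ 367 (mod 1433)
14^21 = 14^16 · 14^4 · 14^1 ≡ 367 · 1158 · 14 ≡ 1421 (mod 1433).
So B = 1421. Alice then computes K = B^a mod p = 1421^10 mod 1433.
1421^1 ≡ 1421 (mod 1433)
1421^2 = (1421^1)^2 ≡ 1421^2 = 2019241 ≡ 144 (mod 1433)
1421^4 = (1421^2)^2 ≡ 144^2 = 20736 ≡ 674 (mod 1433)
1421^8 = (1421^4)^2 ≡ 674^2 = 454276 ≡ 15 (mod 1433)
1421^10 = 1421^8 · 1421^2 ≡ 15 · 144 ≡ 727 (mod 1433).

727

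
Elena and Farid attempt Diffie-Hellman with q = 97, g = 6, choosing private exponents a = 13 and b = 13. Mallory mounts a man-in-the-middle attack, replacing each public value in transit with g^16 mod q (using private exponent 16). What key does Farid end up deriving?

35

Farid receives Mallory's public value M = 6^16 mod 97 instead of the honest one.
6^1 ≡ 6 (mod 97)
6^2 = (6^1)^2 ≡ 6^2 = 36 ≡ 36 (mod 97)
6^4 = (6^2)^2 ≡ 36^2 = 1296 ≡ 35 (mod 97)
6^8 = (6^4)^2 ≡ 35^2 = 1225 ≡ 61 (mod 97)
6^16 = (6^8)^2 ≡ 61^2 = 3721 ≡ 35 (mod 97)
So M = 35. Farid computes K = M^13 mod 97.
35^1 ≡ 35 (mod 97)
35^2 = (35^1)^2 ≡ 35^2 = 1225 ≡ 61 (mod 97)
35^4 = (35^2)^2 ≡ 61^2 = 3721 ≡ 35 (mod 97)
35^8 = (35^4)^2 ≡ 35^2 = 1225 ≡ 61 (mod 97)
35^13 = 35^8 · 35^4 · 35^1 ≡ 61 · 35 · 35 ≡ 35 (mod 97).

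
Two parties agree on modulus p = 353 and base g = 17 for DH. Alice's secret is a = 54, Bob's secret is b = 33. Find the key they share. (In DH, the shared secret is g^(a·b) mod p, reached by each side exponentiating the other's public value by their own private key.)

Bob sends B = g^b mod p = 17^33 mod 353.
17^1 ≡ 17 (mod 353)
17^2 = (17^1)^2 ≡ 17^2 = 289 ≡ 289 (mod 353)
17^4 = (17^2)^2 ≡ 289^2 = 83521 ≡ 213 (mod 353)
17^8 = (17^4)^2 ≡ 213^2 = 45369 ≡ 185 (mod 353)
17^16 = (17^8)^2 ≡ 185^2 = 34225 ≡ 337 (mod 353)
17^32 = (17^16)^2 ≡ 337^2 = 113569 ≡ 256 (mod 353)
17^33 = 17^32 · 17^1 ≡ 256 · 17 ≡ 116 (mod 353).
So B = 116. Alice then computes K = B^a mod p = 116^54 mod 353.
116^1 ≡ 116 (mod 353)
116^2 = (116^1)^2 ≡ 116^2 = 13456 ≡ 42 (mod 353)
116^4 = (116^2)^2 ≡ 42^2 = 1764 ≡ 352 (mod 353)
116^8 = (116^4)^2 ≡ 352^2 = 123904 ≡ 1 (mod 353)
116^16 = (116^8)^2 ≡ 1^2 = 1 ≡ 1 (mod 353)
116^32 = (116^16)^2 ≡ 1^2 = 1 ≡ 1 (mod 353)
116^54 = 116^32 · 116^16 · 116^4 · 116^2 ≡ 1 · 1 · 352 · 42 ≡ 311 (mod 353).

311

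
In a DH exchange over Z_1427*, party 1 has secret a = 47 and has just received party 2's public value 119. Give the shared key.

263

Shared key K = 119^47 mod 1427.
119^1 ≡ 119 (mod 1427)
119^2 = (119^1)^2 ≡ 119^2 = 14161 ≡ 1318 (mod 1427)
119^4 = (119^2)^2 ≡ 1318^2 = 1737124 ≡ 465 (mod 1427)
119^8 = (119^4)^2 ≡ 465^2 = 216225 ≡ 748 (mod 1427)
119^16 = (119^8)^2 ≡ 748^2 = 559504 ≡ 120 (mod 1427)
119^32 = (119^16)^2 ≡ 120^2 = 14400 ≡ 130 (mod 1427)
119^47 = 119^32 · 119^8 · 119^4 · 119^2 · 119^1 ≡ 130 · 748 · 465 · 1318 · 119 ≡ 263 (mod 1427).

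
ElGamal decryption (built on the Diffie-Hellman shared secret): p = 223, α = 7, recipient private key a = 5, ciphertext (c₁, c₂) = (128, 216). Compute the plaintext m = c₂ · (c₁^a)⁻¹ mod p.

195

Shared mask s = c₁^a mod p = 128^5 mod 223.
128^1 ≡ 128 (mod 223)
128^2 = (128^1)^2 ≡ 128^2 = 16384 ≡ 105 (mod 223)
128^4 = (128^2)^2 ≡ 105^2 = 11025 ≡ 98 (mod 223)
128^5 = 128^4 · 128^1 ≡ 98 · 128 ≡ 56 (mod 223).
So s = 56; s⁻¹ ≡ 4 (mod 223).
m = c₂ · s⁻¹ mod 223 = 216 · 4 mod 223 = 195.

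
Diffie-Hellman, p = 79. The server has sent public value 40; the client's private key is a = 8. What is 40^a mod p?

Shared key K = 40^8 mod 79.
40^1 ≡ 40 (mod 79)
40^2 = (40^1)^2 ≡ 40^2 = 1600 ≡ 20 (mod 79)
40^4 = (40^2)^2 ≡ 20^2 = 400 ≡ 5 (mod 79)
40^8 = (40^4)^2 ≡ 5^2 = 25 ≡ 25 (mod 79)

25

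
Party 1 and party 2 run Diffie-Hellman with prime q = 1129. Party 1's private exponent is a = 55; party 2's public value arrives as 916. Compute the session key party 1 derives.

Shared key K = 916^55 mod 1129.
916^1 ≡ 916 (mod 1129)
916^2 = (916^1)^2 ≡ 916^2 = 839056 ≡ 209 (mod 1129)
916^4 = (916^2)^2 ≡ 209^2 = 43681 ≡ 779 (mod 1129)
916^8 = (916^4)^2 ≡ 779^2 = 606841 ≡ 568 (mod 1129)
916^16 = (916^8)^2 ≡ 568^2 = 322624 ≡ 859 (mod 1129)
916^32 = (916^16)^2 ≡ 859^2 = 737881 ≡ 644 (mod 1129)
916^55 = 916^32 · 916^16 · 916^4 · 916^2 · 916^1 ≡ 644 · 859 · 779 · 209 · 916 ≡ 790 (mod 1129).

790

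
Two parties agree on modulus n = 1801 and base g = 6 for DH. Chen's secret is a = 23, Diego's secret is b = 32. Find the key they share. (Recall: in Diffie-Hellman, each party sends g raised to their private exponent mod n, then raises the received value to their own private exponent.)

514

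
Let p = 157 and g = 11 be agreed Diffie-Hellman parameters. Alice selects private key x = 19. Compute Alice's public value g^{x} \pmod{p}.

Public value = 11^{19} \pmod{157}.
11^1 ≡ 11 (mod 157)
11^2 = (11^1)^2 ≡ 11^2 = 121 ≡ 121 (mod 157)
11^4 = (11^2)^2 ≡ 121^2 = 14641 ≡ 40 (mod 157)
11^8 = (11^4)^2 ≡ 40^2 = 1600 ≡ 30 (mod 157)
11^16 = (11^8)^2 ≡ 30^2 = 900 ≡ 115 (mod 157)
11^19 = 11^16 · 11^2 · 11^1 ≡ 115 · 121 · 11 ≡ 147 (mod 157).

147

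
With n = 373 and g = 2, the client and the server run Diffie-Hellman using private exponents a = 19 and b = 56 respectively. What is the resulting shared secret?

The server sends B = g^b mod n = 2^56 mod 373.
2^1 ≡ 2 (mod 373)
2^2 = (2^1)^2 ≡ 2^2 = 4 ≡ 4 (mod 373)
2^4 = (2^2)^2 ≡ 4^2 = 16 ≡ 16 (mod 373)
2^8 = (2^4)^2 ≡ 16^2 = 256 ≡ 256 (mod 373)
2^16 = (2^8)^2 ≡ 256^2 = 65536 ≡ 261 (mod 373)
2^32 = (2^16)^2 ≡ 261^2 = 68121 ≡ 235 (mod 373)
2^56 = 2^32 · 2^16 · 2^8 ≡ 235 · 261 · 256 ≡ 325 (mod 373).
So B = 325. The client then computes K = B^a mod n = 325^19 mod 373.
325^1 ≡ 325 (mod 373)
325^2 = (325^1)^2 ≡ 325^2 = 105625 ≡ 66 (mod 373)
325^4 = (325^2)^2 ≡ 66^2 = 4356 ≡ 253 (mod 373)
325^8 = (325^4)^2 ≡ 253^2 = 64009 ≡ 226 (mod 373)
325^16 = (325^8)^2 ≡ 226^2 = 51076 ≡ 348 (mod 373)
325^19 = 325^16 · 325^2 · 325^1 ≡ 348 · 66 · 325 ≡ 124 (mod 373).

124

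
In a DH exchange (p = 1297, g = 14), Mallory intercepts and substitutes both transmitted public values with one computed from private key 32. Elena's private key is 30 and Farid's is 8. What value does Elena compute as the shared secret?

347

Elena receives Mallory's public value M = 14^32 mod 1297 instead of the honest one.
14^1 ≡ 14 (mod 1297)
14^2 = (14^1)^2 ≡ 14^2 = 196 ≡ 196 (mod 1297)
14^4 = (14^2)^2 ≡ 196^2 = 38416 ≡ 803 (mod 1297)
14^8 = (14^4)^2 ≡ 803^2 = 644809 ≡ 200 (mod 1297)
14^16 = (14^8)^2 ≡ 200^2 = 40000 ≡ 1090 (mod 1297)
14^32 = (14^16)^2 ≡ 1090^2 = 1188100 ≡ 48 (mod 1297)
So M = 48. Elena computes K = M^30 mod 1297.
48^1 ≡ 48 (mod 1297)
48^2 = (48^1)^2 ≡ 48^2 = 2304 ≡ 1007 (mod 1297)
48^4 = (48^2)^2 ≡ 1007^2 = 1014049 ≡ 1092 (mod 1297)
48^8 = (48^4)^2 ≡ 1092^2 = 1192464 ≡ 521 (mod 1297)
48^16 = (48^8)^2 ≡ 521^2 = 271441 ≡ 368 (mod 1297)
48^30 = 48^16 · 48^8 · 48^4 · 48^2 ≡ 368 · 521 · 1092 · 1007 ≡ 347 (mod 1297).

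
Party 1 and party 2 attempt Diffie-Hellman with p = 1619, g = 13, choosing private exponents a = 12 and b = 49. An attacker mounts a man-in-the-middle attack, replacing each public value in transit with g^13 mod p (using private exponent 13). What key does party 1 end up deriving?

Party 1 receives an attacker's public value M = 13^13 mod 1619 instead of the honest one.
13^1 ≡ 13 (mod 1619)
13^2 = (13^1)^2 ≡ 13^2 = 169 ≡ 169 (mod 1619)
13^4 = (13^2)^2 ≡ 169^2 = 28561 ≡ 1038 (mod 1619)
13^8 = (13^4)^2 ≡ 1038^2 = 1077444 ≡ 809 (mod 1619)
13^13 = 13^8 · 13^4 · 13^1 ≡ 809 · 1038 · 13 ≡ 1348 (mod 1619).
So M = 1348. Party 1 computes K = M^12 mod 1619.
1348^1 ≡ 1348 (mod 1619)
1348^2 = (1348^1)^2 ≡ 1348^2 = 1817104 ≡ 586 (mod 1619)
1348^4 = (1348^2)^2 ≡ 586^2 = 343396 ≡ 168 (mod 1619)
1348^8 = (1348^4)^2 ≡ 168^2 = 28224 ≡ 701 (mod 1619)
1348^12 = 1348^8 · 1348^4 ≡ 701 · 168 ≡ 1200 (mod 1619).

1200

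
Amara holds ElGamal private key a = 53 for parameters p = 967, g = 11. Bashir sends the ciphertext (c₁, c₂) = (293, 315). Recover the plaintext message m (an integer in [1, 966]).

535

Shared mask s = c₁^a mod p = 293^53 mod 967.
293^1 ≡ 293 (mod 967)
293^2 = (293^1)^2 ≡ 293^2 = 85849 ≡ 753 (mod 967)
293^4 = (293^2)^2 ≡ 753^2 = 567009 ≡ 347 (mod 967)
293^8 = (293^4)^2 ≡ 347^2 = 120409 ≡ 501 (mod 967)
293^16 = (293^8)^2 ≡ 501^2 = 251001 ≡ 548 (mod 967)
293^32 = (293^16)^2 ≡ 548^2 = 300304 ≡ 534 (mod 967)
293^53 = 293^32 · 293^16 · 293^4 · 293^1 ≡ 534 · 548 · 347 · 293 ≡ 100 (mod 967).
So s = 100; s⁻¹ ≡ 938 (mod 967).
m = c₂ · s⁻¹ mod 967 = 315 · 938 mod 967 = 535.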